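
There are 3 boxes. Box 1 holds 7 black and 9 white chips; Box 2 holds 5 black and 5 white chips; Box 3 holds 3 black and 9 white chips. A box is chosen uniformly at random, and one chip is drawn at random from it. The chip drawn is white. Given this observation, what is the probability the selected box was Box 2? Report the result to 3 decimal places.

Posterior probability ≈ 0.276

P(white|Box 1) = 0.5625; P(white|Box 2) = 0.5; P(white|Box 3) = 0.75.
Prior × likelihood for each source: 0.333333·0.5625=0.1875, 0.333333·0.5=0.1667, 0.333333·0.75=0.2500. Summing gives P(white) = 0.60417.
P(Box 2 | white) = 0.1667 / 0.60417 = 0.276.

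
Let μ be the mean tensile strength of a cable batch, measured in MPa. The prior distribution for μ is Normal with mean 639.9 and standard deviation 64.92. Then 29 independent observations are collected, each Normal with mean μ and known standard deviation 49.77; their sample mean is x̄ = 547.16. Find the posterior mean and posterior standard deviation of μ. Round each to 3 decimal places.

Posterior mean ≈ 549.002; posterior SD ≈ 9.150

Prior precision 1/τ₀² = 1/64.92² = 0.00023727; data precision n/σ² = 29/49.77² = 0.0117075.
Posterior precision = 0.00023727 + 0.0117075 = 0.0119447, giving posterior SD = 1/√0.0119447 = 9.150.
Posterior mean = (0.00023727·639.9 + 0.0117075·547.16) / 0.0119447 = 549.002.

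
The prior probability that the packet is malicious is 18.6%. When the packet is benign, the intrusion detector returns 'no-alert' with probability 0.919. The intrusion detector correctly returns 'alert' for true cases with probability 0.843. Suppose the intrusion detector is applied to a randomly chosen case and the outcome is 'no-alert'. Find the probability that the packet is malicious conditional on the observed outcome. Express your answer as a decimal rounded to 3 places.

P(H | E) ≈ 0.038

Let H be the event that the packet is malicious. P(H) = 0.186, so P(¬H) = 0.814. With E the 'no-alert' result, P(E|H) = 0.157 and P(E|¬H) = 0.919.
P(E) = 0.157·0.186 + 0.919·0.814 = 0.029202 + 0.74807 = 0.77727.
By Bayes' theorem, P(H|E) = 0.029202 / 0.77727 = 0.038.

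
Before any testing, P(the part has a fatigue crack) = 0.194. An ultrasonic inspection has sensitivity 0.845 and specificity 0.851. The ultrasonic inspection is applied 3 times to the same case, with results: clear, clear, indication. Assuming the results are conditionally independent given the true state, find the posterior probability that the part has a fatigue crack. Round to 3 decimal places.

Posterior P(H) ≈ 0.043

Let H be the event that the part has a fatigue crack; start with P(H) = 0.194. P('indication'|H) = 0.845, P('indication'|¬H) = 0.149.
Update on result 1 ('clear'): P(H) ← 0.155·0.1940 / (0.155·0.1940 + 0.851·0.8060) = 0.030070/0.71598 = 0.0420.
Update on result 2 ('clear'): P(H) ← 0.155·0.0420 / (0.155·0.0420 + 0.851·0.9580) = 0.0065098/0.82177 = 0.0079.
Update on result 3 ('indication'): P(H) ← 0.845·0.0079 / (0.845·0.0079 + 0.149·0.9921) = 0.0066938/0.15451 = 0.0433.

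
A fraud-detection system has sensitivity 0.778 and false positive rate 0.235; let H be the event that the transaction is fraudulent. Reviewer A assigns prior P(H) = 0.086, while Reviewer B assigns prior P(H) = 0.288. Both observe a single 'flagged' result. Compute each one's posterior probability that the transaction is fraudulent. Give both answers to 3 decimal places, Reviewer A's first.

P('+'|H) = 0.778, P('+'|¬H) = 0.235.
Reviewer A: numerator 0.778·0.086 = 0.066908; evidence = 0.066908+0.235·0.914 = 0.28170; posterior = 0.238.
Reviewer B: numerator 0.778·0.288 = 0.22406; evidence = 0.22406+0.235·0.712 = 0.39138; posterior = 0.572.

Reviewer A: 0.238; Reviewer B: 0.572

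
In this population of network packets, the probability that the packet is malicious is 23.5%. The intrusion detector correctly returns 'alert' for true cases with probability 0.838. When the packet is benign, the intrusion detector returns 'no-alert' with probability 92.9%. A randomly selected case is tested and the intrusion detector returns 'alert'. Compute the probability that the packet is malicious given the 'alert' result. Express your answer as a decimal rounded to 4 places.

P(H | E) ≈ 0.7838

Let H be the event that the packet is malicious. P(H) = 0.235, so P(¬H) = 0.765. With E the 'alert' result, P(E|H) = 0.838 and P(E|¬H) = 0.071.
P(E) = 0.838·0.235 + 0.071·0.765 = 0.19693 + 0.054315 = 0.25124.
By Bayes' theorem, P(H|E) = 0.19693 / 0.25124 = 0.7838.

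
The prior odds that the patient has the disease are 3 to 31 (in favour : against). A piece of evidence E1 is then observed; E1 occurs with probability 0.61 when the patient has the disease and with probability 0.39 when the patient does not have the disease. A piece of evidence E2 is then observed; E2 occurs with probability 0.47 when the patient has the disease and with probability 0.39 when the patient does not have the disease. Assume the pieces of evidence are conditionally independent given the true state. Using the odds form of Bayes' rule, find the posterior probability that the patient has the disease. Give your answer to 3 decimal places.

Prior odds = 3/31 = 0.096774.
Likelihood ratio for E1 = 0.61/0.39 = 1.5641.
Likelihood ratio for E2 = 0.47/0.39 = 1.2051.
Posterior odds = prior odds × LR₁ × LR₂ = 0.18241.
Posterior probability = odds/(1+odds) = 0.18241/1.1824 = 0.154.

Posterior probability ≈ 0.154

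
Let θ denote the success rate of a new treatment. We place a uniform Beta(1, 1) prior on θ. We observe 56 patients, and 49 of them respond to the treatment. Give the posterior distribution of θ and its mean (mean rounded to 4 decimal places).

Posterior: Beta(50, 8); mean ≈ 0.8621

Observing 49 successes and 7 failures updates Beta(1, 1) by adding the success and failure counts to the two shape parameters: α = 1+49 = 50, β = 1+7 = 8.
E[θ | data] = 50/(50+8) = 0.8621.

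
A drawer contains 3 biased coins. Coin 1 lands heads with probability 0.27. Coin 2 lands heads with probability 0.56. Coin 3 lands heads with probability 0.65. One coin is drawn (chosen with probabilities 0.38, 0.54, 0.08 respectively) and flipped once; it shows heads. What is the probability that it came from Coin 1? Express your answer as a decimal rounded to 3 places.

P(heads|C1) = 0.27; P(heads|C2) = 0.56; P(heads|C3) = 0.65.
Prior × likelihood for each source: 0.38·0.27=0.1026, 0.54·0.56=0.3024, 0.08·0.65=0.05200. Summing gives P(heads) = 0.45700.
P(Coin 1 | heads) = 0.1026 / 0.45700 = 0.225.

Posterior probability ≈ 0.225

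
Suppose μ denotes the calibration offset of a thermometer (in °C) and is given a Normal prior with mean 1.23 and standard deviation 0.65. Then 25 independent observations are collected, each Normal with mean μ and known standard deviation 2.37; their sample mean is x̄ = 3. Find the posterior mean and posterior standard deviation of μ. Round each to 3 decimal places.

Prior precision 1/τ₀² = 1/0.65² = 2.36686; data precision n/σ² = 25/2.37² = 4.45085.
Posterior precision = 2.36686 + 4.45085 = 6.81772, giving posterior SD = 1/√6.81772 = 0.383.
Posterior mean = (2.36686·1.23 + 4.45085·3) / 6.81772 = 2.386.

Posterior mean ≈ 2.386; posterior SD ≈ 0.383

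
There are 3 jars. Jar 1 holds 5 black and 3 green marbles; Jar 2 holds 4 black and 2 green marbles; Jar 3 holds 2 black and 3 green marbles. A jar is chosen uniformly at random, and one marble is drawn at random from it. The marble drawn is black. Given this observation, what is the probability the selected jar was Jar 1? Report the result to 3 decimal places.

Tabulate prior·likelihood by source: [1] prior 0.333333, lik 0.625, product 0.2083; [2] prior 0.333333, lik 0.6667, product 0.2222; [3] prior 0.333333, lik 0.4, product 0.1333.
Normalizing constant = 0.56389; the posterior for Jar 1 is its product over the sum, 0.2083/0.56389 = 0.369.

Posterior probability ≈ 0.369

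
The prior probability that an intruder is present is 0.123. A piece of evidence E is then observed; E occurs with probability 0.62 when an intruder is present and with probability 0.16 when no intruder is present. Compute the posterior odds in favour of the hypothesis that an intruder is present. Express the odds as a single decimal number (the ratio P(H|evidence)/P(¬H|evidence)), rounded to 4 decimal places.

Posterior odds ≈ 0.5435

Prior odds = 0.123/(1−0.123) = 0.14025.
Likelihood ratio for E = 0.62/0.16 = 3.8750.
Posterior odds = prior odds × LR = 0.54347.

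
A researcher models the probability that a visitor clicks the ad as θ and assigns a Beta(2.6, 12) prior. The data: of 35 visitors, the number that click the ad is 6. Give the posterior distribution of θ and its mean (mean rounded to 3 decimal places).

Observing 6 successes and 29 failures updates Beta(2.6, 12) by adding the success and failure counts to the two shape parameters: α = 2.6+6 = 8.6, β = 12+29 = 41.
Posterior mean = α/(α+β) = 8.6/49.6 = 0.173.

Posterior: Beta(8.6, 41); mean ≈ 0.173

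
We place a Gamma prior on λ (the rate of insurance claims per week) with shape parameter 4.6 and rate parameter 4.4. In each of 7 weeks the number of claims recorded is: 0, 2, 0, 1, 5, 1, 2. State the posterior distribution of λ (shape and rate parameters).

Posterior: Gamma(shape=15.6, rate=11.4)

Total count ∑xᵢ = 11 over n = 7 weeks.
Gamma is conjugate to the Poisson likelihood: posterior is Gamma(shape = 4.6+11 = 15.6, rate = 4.4+7 = 11.4).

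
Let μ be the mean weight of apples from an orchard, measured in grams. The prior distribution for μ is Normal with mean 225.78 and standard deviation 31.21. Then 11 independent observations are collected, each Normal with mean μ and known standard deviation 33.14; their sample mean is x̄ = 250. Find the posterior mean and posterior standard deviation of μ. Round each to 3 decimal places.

Posterior mean ≈ 247.748; posterior SD ≈ 9.516

Prior precision 1/τ₀² = 1/31.21² = 0.00102663; data precision n/σ² = 11/33.14² = 0.0100158.
Posterior precision = 0.00102663 + 0.0100158 = 0.0110425, giving posterior SD = 1/√0.0110425 = 9.516.
Posterior mean = (0.00102663·225.78 + 0.0100158·250) / 0.0110425 = 247.748.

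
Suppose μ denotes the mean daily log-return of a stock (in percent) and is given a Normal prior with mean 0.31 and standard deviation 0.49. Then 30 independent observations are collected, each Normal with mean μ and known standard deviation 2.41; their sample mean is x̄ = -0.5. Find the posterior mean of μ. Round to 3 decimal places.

Posterior mean ≈ -0.138

Prior precision 1/τ₀² = 1/0.49² = 4.16493; data precision n/σ² = 30/2.41² = 5.16520.
Posterior precision = 4.16493 + 5.16520 = 9.33013.
Posterior mean = (4.16493·0.31 + 5.16520·-0.5) / 9.33013 = -0.138.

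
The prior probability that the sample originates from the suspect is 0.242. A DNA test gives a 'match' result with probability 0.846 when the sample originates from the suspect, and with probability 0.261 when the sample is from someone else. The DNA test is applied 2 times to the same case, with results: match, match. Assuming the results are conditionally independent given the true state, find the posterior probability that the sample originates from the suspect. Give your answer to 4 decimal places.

With H the event that the sample originates from the suspect, the joint likelihood of the observed sequence is P(data|H) = 0.846·0.846 = 0.71572 and P(data|¬H) = 0.261·0.261 = 0.068121.
Bayes: P(H|data) = 0.242·0.71572 / (0.242·0.71572 + 0.758·0.068121) = 0.17320/0.22484 = 0.7703.

Posterior P(H) ≈ 0.7703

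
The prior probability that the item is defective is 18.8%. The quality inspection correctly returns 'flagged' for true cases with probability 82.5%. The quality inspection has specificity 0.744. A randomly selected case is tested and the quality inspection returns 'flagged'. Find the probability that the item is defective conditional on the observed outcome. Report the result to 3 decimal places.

Write H for 'the item is defective'. Prior odds H:¬H = 0.188/0.812 = 0.23153. For the 'flagged' outcome, the likelihood ratio is 0.825/0.256 = 3.2227.
Posterior odds = 0.23153 × 3.2227 = 0.74613, so P(H|E) = 0.74613/(1+0.74613) = 0.427.

P(H | E) ≈ 0.427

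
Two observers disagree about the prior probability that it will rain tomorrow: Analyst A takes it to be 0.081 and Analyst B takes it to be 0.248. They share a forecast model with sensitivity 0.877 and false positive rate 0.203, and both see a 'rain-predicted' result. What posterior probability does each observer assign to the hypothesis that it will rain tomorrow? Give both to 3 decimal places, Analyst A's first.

Analyst A: 0.276; Analyst B: 0.588

The likelihood ratio for a 'rain-predicted' result is 0.877/0.203 = 4.3202.
Analyst A: prior odds 0.081/0.919 = 0.088139; posterior odds 0.38078; posterior probability 0.276.
Analyst B: prior odds 0.248/0.752 = 0.32979; posterior odds 1.4247; posterior probability 0.588.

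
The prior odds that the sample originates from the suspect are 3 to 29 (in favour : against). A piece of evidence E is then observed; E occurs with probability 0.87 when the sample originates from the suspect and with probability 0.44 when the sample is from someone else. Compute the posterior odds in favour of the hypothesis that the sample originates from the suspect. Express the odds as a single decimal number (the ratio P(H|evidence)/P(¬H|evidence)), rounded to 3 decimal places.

Prior odds = 3/29 = 0.10345. In log-odds, ln(0.10345) = -2.2687.
Add log likelihood ratio: ln(1.9773) = 0.68172.
Posterior log-odds = -1.5870, so posterior odds = exp(-1.5870) = 0.20455.

Posterior odds ≈ 0.205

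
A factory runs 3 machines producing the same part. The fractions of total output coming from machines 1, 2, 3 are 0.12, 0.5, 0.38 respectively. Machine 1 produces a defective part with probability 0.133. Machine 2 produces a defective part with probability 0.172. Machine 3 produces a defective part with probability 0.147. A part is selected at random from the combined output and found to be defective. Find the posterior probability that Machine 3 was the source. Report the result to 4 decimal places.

Tabulate prior·likelihood by source: [1] prior 0.12, lik 0.133, product 0.01596; [2] prior 0.5, lik 0.172, product 0.08600; [3] prior 0.38, lik 0.147, product 0.05586.
Normalizing constant = 0.15782; the posterior for Machine 3 is its product over the sum, 0.05586/0.15782 = 0.3539.

Posterior probability ≈ 0.3539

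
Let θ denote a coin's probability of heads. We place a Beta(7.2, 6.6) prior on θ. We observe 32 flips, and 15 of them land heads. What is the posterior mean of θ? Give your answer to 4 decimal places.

Observing 15 successes and 17 failures updates Beta(7.2, 6.6) by adding the success and failure counts to the two shape parameters: α = 7.2+15 = 22.2, β = 6.6+17 = 23.6.
Posterior mean = α/(α+β) = 22.2/45.8 = 0.4847.

Posterior mean ≈ 0.4847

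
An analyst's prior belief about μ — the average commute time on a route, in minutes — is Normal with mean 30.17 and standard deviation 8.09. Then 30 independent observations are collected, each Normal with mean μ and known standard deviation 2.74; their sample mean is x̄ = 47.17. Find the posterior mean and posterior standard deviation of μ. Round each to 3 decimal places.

Prior precision 1/τ₀² = 1/8.09² = 0.0152793; data precision n/σ² = 30/2.74² = 3.99595.
Posterior precision = 0.0152793 + 3.99595 = 4.01123, giving posterior SD = 1/√4.01123 = 0.499.
Posterior mean = (0.0152793·30.17 + 3.99595·47.17) / 4.01123 = 47.105.

Posterior mean ≈ 47.105; posterior SD ≈ 0.499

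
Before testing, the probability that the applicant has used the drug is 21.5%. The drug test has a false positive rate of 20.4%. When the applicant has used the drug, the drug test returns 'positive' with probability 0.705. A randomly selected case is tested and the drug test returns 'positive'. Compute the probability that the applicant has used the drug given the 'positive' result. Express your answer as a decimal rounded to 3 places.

P(H | E) ≈ 0.486

Let H be the event that the applicant has used the drug. P(H) = 0.215, so P(¬H) = 0.785. With E the 'positive' result, P(E|H) = 0.705 and P(E|¬H) = 0.204.
P(E) = 0.705·0.215 + 0.204·0.785 = 0.15157 + 0.16014 = 0.31171.
By Bayes' theorem, P(H|E) = 0.15157 / 0.31171 = 0.486.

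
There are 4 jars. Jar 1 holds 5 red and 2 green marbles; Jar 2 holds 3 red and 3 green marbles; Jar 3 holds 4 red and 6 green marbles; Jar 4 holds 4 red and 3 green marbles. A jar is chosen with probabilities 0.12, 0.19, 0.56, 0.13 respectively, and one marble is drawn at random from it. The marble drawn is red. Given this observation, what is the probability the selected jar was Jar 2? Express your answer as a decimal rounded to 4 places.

Posterior probability ≈ 0.1983

P(red|Jar 1) = 0.7143; P(red|Jar 2) = 0.5; P(red|Jar 3) = 0.4; P(red|Jar 4) = 0.5714.
Prior × likelihood for each source: 0.12·0.7143=0.08571, 0.19·0.5=0.09500, 0.56·0.4=0.2240, 0.13·0.5714=0.07429. Summing gives P(red) = 0.47900.
P(Jar 2 | red) = 0.09500 / 0.47900 = 0.1983.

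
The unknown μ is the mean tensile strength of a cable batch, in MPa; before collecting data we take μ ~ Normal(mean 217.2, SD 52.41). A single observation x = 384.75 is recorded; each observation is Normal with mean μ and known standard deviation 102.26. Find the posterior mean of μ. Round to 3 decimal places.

Prior precision 1/τ₀² = 1/52.41² = 0.00036406; data precision n/σ² = 1/102.26² = 0.00009563.
Posterior precision = 0.00036406 + 0.00009563 = 0.00045969.
Posterior mean = (0.00036406·217.2 + 0.00009563·384.75) / 0.00045969 = 252.055.

Posterior mean ≈ 252.055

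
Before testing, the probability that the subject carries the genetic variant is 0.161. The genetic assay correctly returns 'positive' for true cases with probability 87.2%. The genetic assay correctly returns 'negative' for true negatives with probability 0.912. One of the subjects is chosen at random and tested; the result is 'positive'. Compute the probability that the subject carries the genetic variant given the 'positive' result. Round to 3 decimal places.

P(H | E) ≈ 0.655

Let H be the event that the subject carries the genetic variant. P(H) = 0.161, so P(¬H) = 0.839. With E the 'positive' result, P(E|H) = 0.872 and P(E|¬H) = 0.088.
P(E) = 0.872·0.161 + 0.088·0.839 = 0.14039 + 0.073832 = 0.21422.
By Bayes' theorem, P(H|E) = 0.14039 / 0.21422 = 0.655.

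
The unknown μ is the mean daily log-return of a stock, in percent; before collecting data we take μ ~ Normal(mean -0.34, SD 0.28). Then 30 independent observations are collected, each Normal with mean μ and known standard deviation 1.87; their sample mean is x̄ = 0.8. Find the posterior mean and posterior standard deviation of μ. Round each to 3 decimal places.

With known σ, the Normal prior is conjugate. Weight on the data is w = (n/σ²)/(n/σ² + 1/τ₀²) = 8.57903/(8.57903+12.7551) = 0.40213.
Posterior mean = w·x̄ + (1−w)·μ₀ = 0.40213·0.8 + 0.59787·-0.34 = 0.118. Posterior variance = 1/(8.57903+12.7551) = 0.0468733, so SD = 0.217.

Posterior mean ≈ 0.118; posterior SD ≈ 0.217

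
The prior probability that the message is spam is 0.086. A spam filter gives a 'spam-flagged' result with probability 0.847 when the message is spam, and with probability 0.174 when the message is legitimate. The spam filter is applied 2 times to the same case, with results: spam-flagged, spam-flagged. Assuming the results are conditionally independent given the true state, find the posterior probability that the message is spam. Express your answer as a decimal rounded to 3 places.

With H the event that the message is spam, the joint likelihood of the observed sequence is P(data|H) = 0.847·0.847 = 0.71741 and P(data|¬H) = 0.174·0.174 = 0.030276.
Bayes: P(H|data) = 0.086·0.71741 / (0.086·0.71741 + 0.914·0.030276) = 0.061697/0.089369 = 0.6904.

Posterior P(H) ≈ 0.690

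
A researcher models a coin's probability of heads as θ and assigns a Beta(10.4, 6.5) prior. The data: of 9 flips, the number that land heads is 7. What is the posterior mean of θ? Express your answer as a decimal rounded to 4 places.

Observing 7 successes and 2 failures updates Beta(10.4, 6.5) by adding the success and failure counts to the two shape parameters: α = 10.4+7 = 17.4, β = 6.5+2 = 8.5.
Posterior mean = α/(α+β) = 17.4/25.9 = 0.6718.

Posterior mean ≈ 0.6718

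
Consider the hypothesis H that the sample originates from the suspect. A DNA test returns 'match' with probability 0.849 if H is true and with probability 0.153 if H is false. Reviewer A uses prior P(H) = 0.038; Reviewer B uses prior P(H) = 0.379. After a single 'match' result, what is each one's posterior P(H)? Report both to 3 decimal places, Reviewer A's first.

Reviewer A: 0.180; Reviewer B: 0.772

P('+'|H) = 0.849, P('+'|¬H) = 0.153.
Reviewer A: numerator 0.849·0.038 = 0.032262; evidence = 0.032262+0.153·0.962 = 0.17945; posterior = 0.180.
Reviewer B: numerator 0.849·0.379 = 0.32177; evidence = 0.32177+0.153·0.621 = 0.41678; posterior = 0.772.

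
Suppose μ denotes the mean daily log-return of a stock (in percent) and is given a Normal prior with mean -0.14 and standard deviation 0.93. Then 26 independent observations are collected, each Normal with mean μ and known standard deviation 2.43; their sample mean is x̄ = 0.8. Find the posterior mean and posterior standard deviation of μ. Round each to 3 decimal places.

With known σ, the Normal prior is conjugate. Weight on the data is w = (n/σ²)/(n/σ² + 1/τ₀²) = 4.40312/(4.40312+1.15620) = 0.79202.
Posterior mean = w·x̄ + (1−w)·μ₀ = 0.79202·0.8 + 0.20798·-0.14 = 0.605. Posterior variance = 1/(4.40312+1.15620) = 0.179878, so SD = 0.424.

Posterior mean ≈ 0.605; posterior SD ≈ 0.424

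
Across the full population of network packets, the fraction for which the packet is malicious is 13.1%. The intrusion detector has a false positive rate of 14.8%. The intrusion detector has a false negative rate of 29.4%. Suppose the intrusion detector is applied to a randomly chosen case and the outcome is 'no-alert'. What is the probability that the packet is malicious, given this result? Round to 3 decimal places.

P(H | E) ≈ 0.049

Let H be the event that the packet is malicious. P(H) = 0.131, so P(¬H) = 0.869. With E the 'no-alert' result, P(E|H) = 0.294 and P(E|¬H) = 0.852.
P(E) = 0.294·0.131 + 0.852·0.869 = 0.038514 + 0.74039 = 0.77890.
By Bayes' theorem, P(H|E) = 0.038514 / 0.77890 = 0.049.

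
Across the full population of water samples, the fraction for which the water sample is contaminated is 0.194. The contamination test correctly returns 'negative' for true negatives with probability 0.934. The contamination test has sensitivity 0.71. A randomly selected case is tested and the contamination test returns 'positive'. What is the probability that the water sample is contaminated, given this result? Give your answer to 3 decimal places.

P(H | E) ≈ 0.721

Let H be the event that the water sample is contaminated. P(H) = 0.194, so P(¬H) = 0.806. With E the 'positive' result, P(E|H) = 0.71 and P(E|¬H) = 0.066.
P(E) = 0.71·0.194 + 0.066·0.806 = 0.13774 + 0.053196 = 0.19094.
By Bayes' theorem, P(H|E) = 0.13774 / 0.19094 = 0.721.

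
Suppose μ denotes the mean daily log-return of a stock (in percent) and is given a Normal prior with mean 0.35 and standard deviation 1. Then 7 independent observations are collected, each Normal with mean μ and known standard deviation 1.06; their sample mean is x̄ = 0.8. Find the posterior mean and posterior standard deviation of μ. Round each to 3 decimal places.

Posterior mean ≈ 0.738; posterior SD ≈ 0.372

With known σ, the Normal prior is conjugate. Weight on the data is w = (n/σ²)/(n/σ² + 1/τ₀²) = 6.22998/(6.22998+1.00000) = 0.86169.
Posterior mean = w·x̄ + (1−w)·μ₀ = 0.86169·0.8 + 0.13831·0.35 = 0.738. Posterior variance = 1/(6.22998+1.00000) = 0.138313, so SD = 0.372.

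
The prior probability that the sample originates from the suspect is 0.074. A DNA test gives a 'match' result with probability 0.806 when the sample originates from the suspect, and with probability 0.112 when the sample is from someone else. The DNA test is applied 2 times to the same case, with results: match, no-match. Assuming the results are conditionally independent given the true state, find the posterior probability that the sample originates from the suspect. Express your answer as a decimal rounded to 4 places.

Let H be the event that the sample originates from the suspect; start with P(H) = 0.074. P('match'|H) = 0.806, P('match'|¬H) = 0.112.
Update on result 1 ('match'): P(H) ← 0.806·0.0740 / (0.806·0.0740 + 0.112·0.9260) = 0.059644/0.16336 = 0.3651.
Update on result 2 ('no-match'): P(H) ← 0.194·0.3651 / (0.194·0.3651 + 0.888·0.6349) = 0.070833/0.63461 = 0.1116.

Posterior P(H) ≈ 0.1116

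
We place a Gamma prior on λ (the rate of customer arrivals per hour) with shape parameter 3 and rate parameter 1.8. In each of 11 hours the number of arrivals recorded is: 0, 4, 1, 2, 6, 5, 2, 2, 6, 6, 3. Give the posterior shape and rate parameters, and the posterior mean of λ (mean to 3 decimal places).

Total count ∑xᵢ = 37 over n = 11 hours.
Gamma is conjugate to the Poisson likelihood: posterior is Gamma(shape = 3+37 = 40, rate = 1.8+11 = 12.8).
E[λ | data] = 40/12.8 = 3.125.

Posterior: Gamma(shape=40, rate=12.8); mean ≈ 3.125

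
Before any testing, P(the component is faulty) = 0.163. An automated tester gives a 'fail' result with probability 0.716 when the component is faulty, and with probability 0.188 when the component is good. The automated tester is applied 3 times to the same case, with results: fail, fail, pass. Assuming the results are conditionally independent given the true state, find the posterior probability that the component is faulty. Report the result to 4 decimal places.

Posterior P(H) ≈ 0.4970

With H the event that the component is faulty, the joint likelihood of the observed sequence is P(data|H) = 0.716·0.716·0.284 = 0.14559 and P(data|¬H) = 0.188·0.188·0.812 = 0.028699.
Bayes: P(H|data) = 0.163·0.14559 / (0.163·0.14559 + 0.837·0.028699) = 0.023732/0.047753 = 0.4970.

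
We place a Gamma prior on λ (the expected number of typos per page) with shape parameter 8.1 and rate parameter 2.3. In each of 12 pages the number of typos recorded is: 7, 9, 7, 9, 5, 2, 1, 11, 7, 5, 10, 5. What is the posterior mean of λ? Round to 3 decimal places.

Total count ∑xᵢ = 78 over n = 12 pages.
Gamma is conjugate to the Poisson likelihood: posterior is Gamma(shape = 8.1+78 = 86.1, rate = 2.3+12 = 14.3).
Posterior mean = shape/rate = 86.1/14.3 = 6.021.

Posterior mean ≈ 6.021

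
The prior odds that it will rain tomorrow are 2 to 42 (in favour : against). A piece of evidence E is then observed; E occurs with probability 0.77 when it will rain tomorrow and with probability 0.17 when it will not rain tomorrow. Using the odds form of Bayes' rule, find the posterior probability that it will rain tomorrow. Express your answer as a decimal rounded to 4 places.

Posterior probability ≈ 0.1774

Prior odds = 2/42 = 0.047619.
Likelihood ratio for E = 0.77/0.17 = 4.5294.
Posterior odds = prior odds × LR = 0.21569.
Posterior probability = odds/(1+odds) = 0.21569/1.2157 = 0.1774.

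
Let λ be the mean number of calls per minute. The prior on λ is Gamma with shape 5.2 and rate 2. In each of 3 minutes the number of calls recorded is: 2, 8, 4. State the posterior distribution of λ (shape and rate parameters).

Total count ∑xᵢ = 14 over n = 3 minutes.
Gamma is conjugate to the Poisson likelihood: posterior is Gamma(shape = 5.2+14 = 19.2, rate = 2+3 = 5).

Posterior: Gamma(shape=19.2, rate=5)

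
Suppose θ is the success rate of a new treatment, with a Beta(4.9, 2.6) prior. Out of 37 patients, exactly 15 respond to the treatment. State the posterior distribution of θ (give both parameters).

Observing 15 successes and 22 failures updates Beta(4.9, 2.6) by adding the success and failure counts to the two shape parameters: α = 4.9+15 = 19.9, β = 2.6+22 = 24.6.

Posterior: Beta(19.9, 24.6)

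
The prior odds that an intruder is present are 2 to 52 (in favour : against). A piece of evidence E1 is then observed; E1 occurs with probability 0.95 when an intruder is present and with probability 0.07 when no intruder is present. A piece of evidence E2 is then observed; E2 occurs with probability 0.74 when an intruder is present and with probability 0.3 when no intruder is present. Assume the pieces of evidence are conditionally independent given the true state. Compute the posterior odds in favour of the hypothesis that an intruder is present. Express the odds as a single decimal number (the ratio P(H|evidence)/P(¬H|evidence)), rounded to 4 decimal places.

Prior odds = 2/52 = 0.038462.
Likelihood ratio for E1 = 0.95/0.07 = 13.571.
Likelihood ratio for E2 = 0.74/0.3 = 2.4667.
Posterior odds = prior odds × LR₁ × LR₂ = 1.2875.

Posterior odds ≈ 1.2875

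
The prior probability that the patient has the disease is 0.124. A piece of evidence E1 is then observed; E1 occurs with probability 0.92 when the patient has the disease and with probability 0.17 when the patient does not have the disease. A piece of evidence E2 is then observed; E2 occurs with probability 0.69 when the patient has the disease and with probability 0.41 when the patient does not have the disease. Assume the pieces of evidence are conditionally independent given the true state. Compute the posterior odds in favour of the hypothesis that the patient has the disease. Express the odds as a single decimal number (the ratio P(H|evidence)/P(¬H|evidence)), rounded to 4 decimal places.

Posterior odds ≈ 1.2892

Prior odds = 0.124/(1−0.124) = 0.14155.
Likelihood ratio for E1 = 0.92/0.17 = 5.4118.
Likelihood ratio for E2 = 0.69/0.41 = 1.6829.
Posterior odds = prior odds × LR₁ × LR₂ = 1.2892.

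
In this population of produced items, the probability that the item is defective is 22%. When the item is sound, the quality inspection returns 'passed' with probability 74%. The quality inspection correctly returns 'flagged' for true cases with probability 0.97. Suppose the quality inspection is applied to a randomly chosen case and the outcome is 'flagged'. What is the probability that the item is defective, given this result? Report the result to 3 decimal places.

P(H | E) ≈ 0.513

Write H for 'the item is defective'. Prior odds H:¬H = 0.22/0.78 = 0.28205. For the 'flagged' outcome, the likelihood ratio is 0.97/0.26 = 3.7308.
Posterior odds = 0.28205 × 3.7308 = 1.0523, so P(H|E) = 1.0523/(1+1.0523) = 0.513.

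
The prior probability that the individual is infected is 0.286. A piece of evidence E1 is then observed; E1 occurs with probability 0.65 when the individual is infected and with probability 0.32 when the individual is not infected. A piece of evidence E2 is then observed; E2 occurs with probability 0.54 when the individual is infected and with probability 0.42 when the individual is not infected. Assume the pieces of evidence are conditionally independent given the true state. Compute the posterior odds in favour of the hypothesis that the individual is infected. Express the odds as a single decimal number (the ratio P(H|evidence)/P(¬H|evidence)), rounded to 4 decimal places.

Prior odds = 0.286/(1−0.286) = 0.40056. In log-odds, ln(0.40056) = -0.91489.
Add log likelihood ratios: ln(2.0312) + ln(1.2857) = 0.95997.
Posterior log-odds = 0.045075, so posterior odds = exp(0.045075) = 1.0461.

Posterior odds ≈ 1.0461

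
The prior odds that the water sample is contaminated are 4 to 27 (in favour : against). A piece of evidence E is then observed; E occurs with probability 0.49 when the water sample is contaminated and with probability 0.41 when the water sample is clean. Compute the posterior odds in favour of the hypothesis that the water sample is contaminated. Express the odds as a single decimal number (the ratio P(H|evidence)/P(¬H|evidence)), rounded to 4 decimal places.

Posterior odds ≈ 0.1771

Prior odds = 4/27 = 0.14815.
Likelihood ratio for E = 0.49/0.41 = 1.1951.
Posterior odds = prior odds × LR = 0.17706.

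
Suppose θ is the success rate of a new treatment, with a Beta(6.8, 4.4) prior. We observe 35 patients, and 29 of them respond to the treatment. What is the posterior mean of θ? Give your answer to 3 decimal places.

Posterior mean ≈ 0.775

Observing 29 successes and 6 failures updates Beta(6.8, 4.4) by adding the success and failure counts to the two shape parameters: α = 6.8+29 = 35.8, β = 4.4+6 = 10.4.
Posterior mean = α/(α+β) = 35.8/46.2 = 0.775.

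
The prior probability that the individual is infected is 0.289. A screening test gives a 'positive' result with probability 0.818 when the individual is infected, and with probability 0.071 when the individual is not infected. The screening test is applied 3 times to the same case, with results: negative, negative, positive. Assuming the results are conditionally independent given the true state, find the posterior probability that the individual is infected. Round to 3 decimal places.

Let H be the event that the individual is infected; start with P(H) = 0.289. P('positive'|H) = 0.818, P('positive'|¬H) = 0.071.
Update on result 1 ('negative'): P(H) ← 0.182·0.2890 / (0.182·0.2890 + 0.929·0.7110) = 0.052598/0.71312 = 0.0738.
Update on result 2 ('negative'): P(H) ← 0.182·0.0738 / (0.182·0.0738 + 0.929·0.9262) = 0.013424/0.87390 = 0.0154.
Update on result 3 ('positive'): P(H) ← 0.818·0.0154 / (0.818·0.0154 + 0.071·0.9846) = 0.012565/0.082475 = 0.1524.

Posterior P(H) ≈ 0.152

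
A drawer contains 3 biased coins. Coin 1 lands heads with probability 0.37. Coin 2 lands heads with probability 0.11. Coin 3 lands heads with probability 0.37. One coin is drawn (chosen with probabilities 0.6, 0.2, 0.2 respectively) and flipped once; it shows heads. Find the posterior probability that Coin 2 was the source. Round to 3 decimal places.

Tabulate prior·likelihood by source: [1] prior 0.6, lik 0.37, product 0.2220; [2] prior 0.2, lik 0.11, product 0.02200; [3] prior 0.2, lik 0.37, product 0.07400.
Normalizing constant = 0.31800; the posterior for Coin 2 is its product over the sum, 0.02200/0.31800 = 0.069.

Posterior probability ≈ 0.069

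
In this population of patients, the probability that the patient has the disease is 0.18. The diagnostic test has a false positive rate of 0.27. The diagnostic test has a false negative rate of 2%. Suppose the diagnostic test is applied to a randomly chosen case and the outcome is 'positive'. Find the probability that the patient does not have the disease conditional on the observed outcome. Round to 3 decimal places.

P(¬H | E) ≈ 0.557

Let H be the event that the patient has the disease. P(H) = 0.18, so P(¬H) = 0.82. With E the 'positive' result, P(E|H) = 0.98 and P(E|¬H) = 0.27.
P(E) = 0.98·0.18 + 0.27·0.82 = 0.17640 + 0.22140 = 0.39780.
By Bayes' theorem, P(H|E) = 0.17640 / 0.39780 = 0.443. Hence P(¬H|E) = 1 − 0.443 = 0.557.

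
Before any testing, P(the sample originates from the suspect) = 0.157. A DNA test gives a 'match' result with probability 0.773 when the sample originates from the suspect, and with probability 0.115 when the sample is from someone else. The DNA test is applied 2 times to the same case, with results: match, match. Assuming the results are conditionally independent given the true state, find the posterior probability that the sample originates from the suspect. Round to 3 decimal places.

Posterior P(H) ≈ 0.894

Let H be the event that the sample originates from the suspect; start with P(H) = 0.157. P('match'|H) = 0.773, P('match'|¬H) = 0.115.
Update on result 1 ('match'): P(H) ← 0.773·0.1570 / (0.773·0.1570 + 0.115·0.8430) = 0.12136/0.21831 = 0.5559.
Update on result 2 ('match'): P(H) ← 0.773·0.5559 / (0.773·0.5559 + 0.115·0.4441) = 0.42973/0.48080 = 0.8938.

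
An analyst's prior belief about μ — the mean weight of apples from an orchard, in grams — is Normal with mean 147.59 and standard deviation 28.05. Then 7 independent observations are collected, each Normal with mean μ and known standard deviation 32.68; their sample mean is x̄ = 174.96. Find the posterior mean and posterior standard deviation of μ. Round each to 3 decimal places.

Posterior mean ≈ 170.515; posterior SD ≈ 11.304

Prior precision 1/τ₀² = 1/28.05² = 0.00127097; data precision n/σ² = 7/32.68² = 0.00655442.
Posterior precision = 0.00127097 + 0.00655442 = 0.00782538, giving posterior SD = 1/√0.00782538 = 11.304.
Posterior mean = (0.00127097·147.59 + 0.00655442·174.96) / 0.00782538 = 170.515.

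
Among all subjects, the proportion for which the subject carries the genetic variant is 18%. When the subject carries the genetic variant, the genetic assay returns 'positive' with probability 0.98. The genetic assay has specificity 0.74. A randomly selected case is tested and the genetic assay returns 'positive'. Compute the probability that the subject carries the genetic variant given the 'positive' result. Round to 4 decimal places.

Let H be the event that the subject carries the genetic variant. P(H) = 0.18, so P(¬H) = 0.82. With E the 'positive' result, P(E|H) = 0.98 and P(E|¬H) = 0.26.
P(E) = 0.98·0.18 + 0.26·0.82 = 0.17640 + 0.21320 = 0.38960.
By Bayes' theorem, P(H|E) = 0.17640 / 0.38960 = 0.4528.

P(H | E) ≈ 0.4528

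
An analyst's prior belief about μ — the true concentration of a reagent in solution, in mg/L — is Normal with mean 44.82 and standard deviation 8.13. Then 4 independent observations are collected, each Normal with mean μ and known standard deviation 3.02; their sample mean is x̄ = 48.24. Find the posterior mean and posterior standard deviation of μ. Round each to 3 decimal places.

Prior precision 1/τ₀² = 1/8.13² = 0.0151293; data precision n/σ² = 4/3.02² = 0.438577.
Posterior precision = 0.0151293 + 0.438577 = 0.453707, giving posterior SD = 1/√0.453707 = 1.485.
Posterior mean = (0.0151293·44.82 + 0.438577·48.24) / 0.453707 = 48.126.

Posterior mean ≈ 48.126; posterior SD ≈ 1.485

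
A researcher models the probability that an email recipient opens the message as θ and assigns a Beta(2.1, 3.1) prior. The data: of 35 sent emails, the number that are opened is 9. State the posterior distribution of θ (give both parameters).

Posterior: Beta(11.1, 29.1)

The binomial likelihood is conjugate to the Beta prior: with 9 successes and 26 failures, the posterior is Beta(2.1+9, 3.1+26) = Beta(11.1, 29.1).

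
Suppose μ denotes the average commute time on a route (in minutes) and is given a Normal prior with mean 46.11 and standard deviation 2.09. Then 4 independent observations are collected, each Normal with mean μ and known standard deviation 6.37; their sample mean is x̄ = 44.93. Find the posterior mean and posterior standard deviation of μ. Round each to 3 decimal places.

Posterior mean ≈ 45.755; posterior SD ≈ 1.747

Prior precision 1/τ₀² = 1/2.09² = 0.228932; data precision n/σ² = 4/6.37² = 0.0985783.
Posterior precision = 0.228932 + 0.0985783 = 0.327511, giving posterior SD = 1/√0.327511 = 1.747.
Posterior mean = (0.228932·46.11 + 0.0985783·44.93) / 0.327511 = 45.755.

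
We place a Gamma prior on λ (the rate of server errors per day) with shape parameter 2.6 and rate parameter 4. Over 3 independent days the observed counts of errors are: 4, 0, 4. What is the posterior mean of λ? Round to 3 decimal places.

Posterior mean ≈ 1.514

The Poisson likelihood adds the total count to the shape and the number of exposure periods to the rate. Here ∑xᵢ = 8 and n = 3, so shape 2.6→10.6 and rate 4→7.
Posterior mean = shape/rate = 10.6/7 = 1.514.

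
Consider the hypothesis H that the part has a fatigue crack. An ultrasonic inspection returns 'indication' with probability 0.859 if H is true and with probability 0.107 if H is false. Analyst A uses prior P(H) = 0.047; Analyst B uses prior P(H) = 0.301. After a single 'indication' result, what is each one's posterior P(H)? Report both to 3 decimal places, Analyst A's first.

Analyst A: 0.284; Analyst B: 0.776

P('+'|H) = 0.859, P('+'|¬H) = 0.107.
Analyst A: numerator 0.859·0.047 = 0.040373; evidence = 0.040373+0.107·0.953 = 0.14234; posterior = 0.284.
Analyst B: numerator 0.859·0.301 = 0.25856; evidence = 0.25856+0.107·0.699 = 0.33335; posterior = 0.776.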